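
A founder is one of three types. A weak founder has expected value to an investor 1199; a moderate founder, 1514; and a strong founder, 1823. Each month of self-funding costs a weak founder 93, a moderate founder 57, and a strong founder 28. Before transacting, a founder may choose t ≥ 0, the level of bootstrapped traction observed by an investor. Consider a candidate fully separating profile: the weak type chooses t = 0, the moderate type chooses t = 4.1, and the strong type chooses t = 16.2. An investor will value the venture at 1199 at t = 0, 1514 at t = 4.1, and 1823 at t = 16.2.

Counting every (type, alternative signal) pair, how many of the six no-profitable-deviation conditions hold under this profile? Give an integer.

5

Weak (own payoff 1199): to t=4.1 gives 1514 − 93×4.1 = 1132.7 → no gain ✓; to t=16.2 gives 1823 − 93×16.2 = 316.4 → no gain ✓.
Moderate (own payoff 1514 − 57×4.1 = 1280.3): to t=0 gives 1199 → no gain ✓; to t=16.2 gives 1823 − 57×16.2 = 899.6 → no gain ✓.
Strong (own payoff 1823 − 28×16.2 = 1369.4): to t=0 gives 1199 → no gain ✓; to t=4.1 gives 1514 − 28×4.1 = 1399.2 → profitable ✗.
5 of the 6 constraints hold; not an equilibrium.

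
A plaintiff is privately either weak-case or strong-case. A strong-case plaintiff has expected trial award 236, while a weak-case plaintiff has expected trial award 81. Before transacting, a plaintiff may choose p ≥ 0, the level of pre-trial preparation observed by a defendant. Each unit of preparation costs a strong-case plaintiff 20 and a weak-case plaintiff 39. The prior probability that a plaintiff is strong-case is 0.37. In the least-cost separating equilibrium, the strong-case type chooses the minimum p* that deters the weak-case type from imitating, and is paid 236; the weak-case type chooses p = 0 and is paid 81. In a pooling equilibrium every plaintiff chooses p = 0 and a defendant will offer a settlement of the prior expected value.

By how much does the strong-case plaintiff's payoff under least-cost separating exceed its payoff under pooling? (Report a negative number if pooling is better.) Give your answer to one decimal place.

18.2

Least-cost separating signal: p* solves 81 = 236 − 39·p*, so p* = (236 − 81)/39 ≈ 3.9744.
Strong-case type's separating payoff: 236 − 20 × p* = 236 − 20 × (236 − 81)/39 = 236 − 3100/39 ≈ 156.513.
Pooling payoff: 0.37 × 236 + 0.63 × 81 = 138.35.
Difference: 156.513 − 138.35 = 18.163, i.e. 18.2 to one decimal place.
The strong-case type prefers to separate.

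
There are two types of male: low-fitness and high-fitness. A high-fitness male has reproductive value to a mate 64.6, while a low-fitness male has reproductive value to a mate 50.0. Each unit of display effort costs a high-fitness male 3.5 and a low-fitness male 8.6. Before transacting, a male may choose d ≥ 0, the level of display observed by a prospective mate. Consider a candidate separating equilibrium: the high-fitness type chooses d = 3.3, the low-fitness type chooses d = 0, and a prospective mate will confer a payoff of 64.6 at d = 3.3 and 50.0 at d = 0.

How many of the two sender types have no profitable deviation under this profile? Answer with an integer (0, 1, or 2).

2

High-fitness type: signal → 64.6 − 3.5 × 3.3 = 53.05; deviate to 0 → 50.0. IC holds (53.05 ≥ 50.0).
Low-fitness type: stay at 0 → 50.0; mimic → 64.6 − 8.6 × 3.3 = 36.22. IC holds (50.0 ≥ 36.22).
2 of 2 constraints hold, so this is a separating equilibrium.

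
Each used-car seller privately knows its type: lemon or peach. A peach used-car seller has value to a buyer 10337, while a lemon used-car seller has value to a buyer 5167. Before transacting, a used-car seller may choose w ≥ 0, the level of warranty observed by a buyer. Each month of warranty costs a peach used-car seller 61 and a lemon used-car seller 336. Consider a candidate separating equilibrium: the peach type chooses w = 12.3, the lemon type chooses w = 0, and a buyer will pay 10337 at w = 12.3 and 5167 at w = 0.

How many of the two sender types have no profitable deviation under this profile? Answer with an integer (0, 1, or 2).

Lemon type: stay at 0 → 5167; mimic → 10337 − 336 × 12.3 = 6204.2. IC fails (5167 < 6204.2).
Peach type: signal → 10337 − 61 × 12.3 = 9586.7; deviate to 0 → 5167. IC holds (9586.7 ≥ 5167).
1 of 2 constraints hold, so this profile is not an equilibrium.

1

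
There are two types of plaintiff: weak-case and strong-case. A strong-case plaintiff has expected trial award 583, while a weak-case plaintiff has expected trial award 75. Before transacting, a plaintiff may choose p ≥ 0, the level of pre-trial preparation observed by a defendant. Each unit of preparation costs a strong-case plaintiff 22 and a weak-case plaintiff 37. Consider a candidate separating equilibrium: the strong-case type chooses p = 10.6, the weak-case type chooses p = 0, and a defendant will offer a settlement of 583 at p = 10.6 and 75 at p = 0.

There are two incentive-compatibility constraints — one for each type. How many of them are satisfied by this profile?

Strong-case type: signal → 583 − 22 × 10.6 = 349.8; deviate to 0 → 75. IC holds (349.8 ≥ 75).
Weak-case type: stay at 0 → 75; mimic → 583 − 37 × 10.6 = 190.8. IC fails (75 < 190.8).
1 of 2 constraints hold, so this profile is not an equilibrium.

1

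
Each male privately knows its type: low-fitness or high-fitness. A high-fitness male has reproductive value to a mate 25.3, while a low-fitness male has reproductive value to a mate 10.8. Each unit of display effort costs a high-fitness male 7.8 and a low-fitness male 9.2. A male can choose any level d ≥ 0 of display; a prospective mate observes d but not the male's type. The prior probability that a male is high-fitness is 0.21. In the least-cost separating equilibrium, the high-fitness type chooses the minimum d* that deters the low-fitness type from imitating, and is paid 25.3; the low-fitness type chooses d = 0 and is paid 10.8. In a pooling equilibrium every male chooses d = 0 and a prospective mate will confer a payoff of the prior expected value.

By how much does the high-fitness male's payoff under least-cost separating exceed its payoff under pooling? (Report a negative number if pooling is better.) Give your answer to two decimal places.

-0.84

Least-cost separating signal: d* solves 10.8 = 25.3 − 9.2·d*, so d* = (25.3 − 10.8)/9.2 ≈ 1.5761.
High-fitness type's separating payoff: 25.3 − 7.8 × d* = 25.3 − 7.8 × (25.3 − 10.8)/9.2 = 25.3 − 113.1/9.2 ≈ 13.0065.
Pooling payoff: 0.21 × 25.3 + 0.79 × 10.8 = 13.845.
Difference: 13.0065 − 13.845 = -0.8385, i.e. -0.84 to two decimal places.
The high-fitness type would prefer the pooling outcome.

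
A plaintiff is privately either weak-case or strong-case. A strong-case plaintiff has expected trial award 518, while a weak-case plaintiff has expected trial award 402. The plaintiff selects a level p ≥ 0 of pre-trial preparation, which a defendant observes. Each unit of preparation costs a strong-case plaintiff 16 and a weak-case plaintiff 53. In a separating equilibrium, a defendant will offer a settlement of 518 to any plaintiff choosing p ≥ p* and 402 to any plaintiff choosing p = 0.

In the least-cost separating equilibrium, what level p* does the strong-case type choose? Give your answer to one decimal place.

A weak-case plaintiff choosing p = 0 receives 402.
Imitating at p* instead would pay 518 at cost 53·p*, netting 518 − 53·p*.
Indifference: 402 = 518 − 53·p*, so p* = (518 − 402) / 53 ≈ 2.2.
At p* the weak-case type's incentive constraint just binds; the strong-case type strictly prefers p* since its per-unit cost is lower.

2.2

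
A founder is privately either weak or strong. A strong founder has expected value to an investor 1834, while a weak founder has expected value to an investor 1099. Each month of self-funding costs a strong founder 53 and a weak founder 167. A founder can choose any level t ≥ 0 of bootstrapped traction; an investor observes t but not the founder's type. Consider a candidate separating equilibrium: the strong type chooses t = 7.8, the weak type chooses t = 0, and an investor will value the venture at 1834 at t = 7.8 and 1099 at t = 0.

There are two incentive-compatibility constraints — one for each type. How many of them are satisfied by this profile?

2

Weak type: stay at 0 → 1099; mimic → 1834 − 167 × 7.8 = 531.4. IC holds (1099 ≥ 531.4).
Strong type: signal → 1834 − 53 × 7.8 = 1420.6; deviate to 0 → 1099. IC holds (1420.6 ≥ 1099).
2 of 2 constraints hold, so this is a separating equilibrium.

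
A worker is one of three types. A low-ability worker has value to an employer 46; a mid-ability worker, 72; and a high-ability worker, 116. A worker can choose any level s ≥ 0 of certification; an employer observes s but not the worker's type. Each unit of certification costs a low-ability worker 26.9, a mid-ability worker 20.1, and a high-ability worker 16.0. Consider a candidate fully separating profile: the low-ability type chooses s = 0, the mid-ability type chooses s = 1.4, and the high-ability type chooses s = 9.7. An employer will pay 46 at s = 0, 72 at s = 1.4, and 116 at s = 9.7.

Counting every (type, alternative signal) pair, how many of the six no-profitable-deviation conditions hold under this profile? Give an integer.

Low-ability (own payoff 46): to s=1.4 gives 72 − 26.9×1.4 = 34.34 → no gain ✓; to s=9.7 gives 116 − 26.9×9.7 = -144.93 → no gain ✓.
Mid-ability (own payoff 72 − 20.1×1.4 = 43.86): to s=0 gives 46 → profitable ✗; to s=9.7 gives 116 − 20.1×9.7 = -78.97 → no gain ✓.
High-ability (own payoff 116 − 16.0×9.7 = -39.2): to s=0 gives 46 → profitable ✗; to s=1.4 gives 72 − 16.0×1.4 = 49.6 → profitable ✗.
3 of the 6 constraints hold; not an equilibrium.

3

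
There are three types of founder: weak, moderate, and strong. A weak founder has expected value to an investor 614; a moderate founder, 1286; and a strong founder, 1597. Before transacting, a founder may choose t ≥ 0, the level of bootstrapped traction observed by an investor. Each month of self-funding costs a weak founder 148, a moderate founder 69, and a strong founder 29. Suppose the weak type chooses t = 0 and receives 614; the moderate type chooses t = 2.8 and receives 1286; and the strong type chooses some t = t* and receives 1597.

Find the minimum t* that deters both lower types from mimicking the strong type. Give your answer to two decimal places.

7.31

Weak type (on-path payoff 614) won't mimic when 614 ≥ 1597 − 148·t*, i.e. t* ≥ 6.64.
Moderate type (on-path payoff 1286 − 69×2.8 = 1092.8) won't mimic when 1092.8 ≥ 1597 − 69·t*, i.e. t* ≥ 7.31.
Both must hold, so t* = max(6.64, 7.31) = 7.31. The moderate type's constraint binds.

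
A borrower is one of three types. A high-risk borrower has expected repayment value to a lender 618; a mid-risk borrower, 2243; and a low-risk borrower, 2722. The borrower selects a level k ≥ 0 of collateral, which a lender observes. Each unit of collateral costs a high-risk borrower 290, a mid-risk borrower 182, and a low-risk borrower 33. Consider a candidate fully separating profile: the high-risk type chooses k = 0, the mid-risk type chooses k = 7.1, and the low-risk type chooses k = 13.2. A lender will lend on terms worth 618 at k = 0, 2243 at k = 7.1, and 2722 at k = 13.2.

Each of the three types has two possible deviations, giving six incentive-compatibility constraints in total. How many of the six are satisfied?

6

High-risk (own payoff 618): to k=7.1 gives 2243 − 290×7.1 = 184 → no gain ✓; to k=13.2 gives 2722 − 290×13.2 = -1106 → no gain ✓.
Mid-risk (own payoff 2243 − 182×7.1 = 950.8): to k=0 gives 618 → no gain ✓; to k=13.2 gives 2722 − 182×13.2 = 319.6 → no gain ✓.
Low-risk (own payoff 2722 − 33×13.2 = 2286.4): to k=0 gives 618 → no gain ✓; to k=7.1 gives 2243 − 33×7.1 = 2008.7 → no gain ✓.
6 of the 6 constraints hold; this profile is a separating equilibrium.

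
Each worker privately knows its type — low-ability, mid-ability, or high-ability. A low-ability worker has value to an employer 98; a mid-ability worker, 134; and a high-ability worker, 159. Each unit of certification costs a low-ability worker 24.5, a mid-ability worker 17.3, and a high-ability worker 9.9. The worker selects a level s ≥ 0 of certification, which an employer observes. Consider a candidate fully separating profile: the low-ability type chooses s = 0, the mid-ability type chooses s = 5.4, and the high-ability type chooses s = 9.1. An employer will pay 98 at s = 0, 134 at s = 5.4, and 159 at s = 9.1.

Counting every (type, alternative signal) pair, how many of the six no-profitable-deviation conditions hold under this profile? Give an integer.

3

Low-ability (own payoff 98): to s=5.4 gives 134 − 24.5×5.4 = 1.7 → no gain ✓; to s=9.1 gives 159 − 24.5×9.1 = -63.95 → no gain ✓.
Mid-ability (own payoff 134 − 17.3×5.4 = 40.58): to s=0 gives 98 → profitable ✗; to s=9.1 gives 159 − 17.3×9.1 = 1.57 → no gain ✓.
High-ability (own payoff 159 − 9.9×9.1 = 68.91): to s=0 gives 98 → profitable ✗; to s=5.4 gives 134 − 9.9×5.4 = 80.54 → profitable ✗.
3 of the 6 constraints hold; not an equilibrium.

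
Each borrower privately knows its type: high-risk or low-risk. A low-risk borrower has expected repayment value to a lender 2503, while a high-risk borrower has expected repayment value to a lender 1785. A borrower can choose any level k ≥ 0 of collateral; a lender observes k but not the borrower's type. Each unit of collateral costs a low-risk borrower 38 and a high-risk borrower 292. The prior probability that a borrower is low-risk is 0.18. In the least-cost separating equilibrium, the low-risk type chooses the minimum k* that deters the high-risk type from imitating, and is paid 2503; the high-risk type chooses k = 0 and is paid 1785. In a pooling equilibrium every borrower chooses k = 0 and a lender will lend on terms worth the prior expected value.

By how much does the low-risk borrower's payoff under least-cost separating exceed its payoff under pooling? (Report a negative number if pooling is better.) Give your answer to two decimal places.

Least-cost separating signal: k* solves 1785 = 2503 − 292·k*, so k* = (2503 − 1785)/292 ≈ 2.4589.
Low-risk type's separating payoff: 2503 − 38 × k* = 2503 − 38 × (2503 − 1785)/292 = 2503 − 27284/292 ≈ 2409.5616.
Pooling payoff: 0.18 × 2503 + 0.82 × 1785 = 1914.24.
Difference: 2409.5616 − 1914.24 = 495.3216, i.e. 495.32 to two decimal places.
The low-risk type prefers to separate.

495.32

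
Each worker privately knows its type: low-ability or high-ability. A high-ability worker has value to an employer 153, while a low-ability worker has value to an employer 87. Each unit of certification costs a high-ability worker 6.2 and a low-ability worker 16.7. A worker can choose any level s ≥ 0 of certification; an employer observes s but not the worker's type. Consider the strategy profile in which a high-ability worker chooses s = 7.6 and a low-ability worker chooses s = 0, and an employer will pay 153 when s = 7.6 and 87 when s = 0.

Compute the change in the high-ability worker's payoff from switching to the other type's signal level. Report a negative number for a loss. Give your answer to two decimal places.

Playing s = 7.6 the high-ability worker receives 153 − 6.2 × 7.6 = 105.88.
Deviating to s = 0 yields 87 instead.
Gain from deviating: 87 − 105.88 = -18.88.
The gain is negative, so the high-ability type's incentive-compatibility constraint is satisfied.

-18.88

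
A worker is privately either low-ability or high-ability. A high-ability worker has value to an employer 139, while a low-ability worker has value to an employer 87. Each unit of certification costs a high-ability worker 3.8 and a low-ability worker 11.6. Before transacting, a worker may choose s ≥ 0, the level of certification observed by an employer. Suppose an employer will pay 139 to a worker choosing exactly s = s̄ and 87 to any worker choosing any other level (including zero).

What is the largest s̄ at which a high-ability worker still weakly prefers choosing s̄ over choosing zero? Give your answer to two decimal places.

13.68

Choosing s̄ yields the high-ability type 139 − 3.8·s̄; choosing zero yields 87.
The high-ability type is indifferent at 139 − 3.8·s̄ = 87, i.e. s̄ = (139 − 87) / 3.8 ≈ 13.68.
For any s̄ above 13.68 the high-ability type would rather pool at zero, so separation collapses.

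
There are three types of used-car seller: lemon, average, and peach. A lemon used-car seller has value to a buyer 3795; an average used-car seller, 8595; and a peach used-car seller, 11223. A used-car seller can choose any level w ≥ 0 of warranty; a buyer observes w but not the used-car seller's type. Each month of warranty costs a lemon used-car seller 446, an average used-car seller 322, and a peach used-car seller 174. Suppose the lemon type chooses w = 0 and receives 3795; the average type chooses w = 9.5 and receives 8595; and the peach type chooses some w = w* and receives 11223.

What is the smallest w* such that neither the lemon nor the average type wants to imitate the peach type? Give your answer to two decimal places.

Lemon type (on-path payoff 3795) won't mimic when 3795 ≥ 11223 − 446·w*, i.e. w* ≥ 16.65.
Average type (on-path payoff 8595 − 322×9.5 = 5536) won't mimic when 5536 ≥ 11223 − 322·w*, i.e. w* ≥ 17.66.
Both must hold, so w* = max(16.65, 17.66) = 17.66. The average type's constraint binds.

17.66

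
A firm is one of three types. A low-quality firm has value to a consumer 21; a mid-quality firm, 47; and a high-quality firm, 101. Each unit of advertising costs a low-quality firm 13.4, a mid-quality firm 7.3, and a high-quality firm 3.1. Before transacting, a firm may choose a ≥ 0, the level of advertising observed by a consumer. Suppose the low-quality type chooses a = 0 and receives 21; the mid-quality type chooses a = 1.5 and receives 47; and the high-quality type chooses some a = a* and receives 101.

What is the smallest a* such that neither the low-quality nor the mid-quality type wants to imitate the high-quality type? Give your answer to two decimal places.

Mid-quality type (on-path payoff 47 − 7.3×1.5 = 36.05) won't mimic when 36.05 ≥ 101 − 7.3·a*, i.e. a* ≥ 8.90.
Low-quality type (on-path payoff 21) won't mimic when 21 ≥ 101 − 13.4·a*, i.e. a* ≥ 5.97.
Both must hold, so a* = max(5.97, 8.90) = 8.90. The mid-quality type's constraint binds.

8.90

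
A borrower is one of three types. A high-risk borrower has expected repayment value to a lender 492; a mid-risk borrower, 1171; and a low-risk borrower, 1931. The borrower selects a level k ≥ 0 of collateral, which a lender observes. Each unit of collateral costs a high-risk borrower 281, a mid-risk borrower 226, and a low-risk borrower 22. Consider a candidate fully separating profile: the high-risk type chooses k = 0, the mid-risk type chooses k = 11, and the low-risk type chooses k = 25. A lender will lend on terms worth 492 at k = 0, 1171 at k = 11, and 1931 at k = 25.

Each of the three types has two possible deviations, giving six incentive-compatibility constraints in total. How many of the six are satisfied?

5

Low-risk (own payoff 1931 − 22×25 = 1381): to k=0 gives 492 → no gain ✓; to k=11 gives 1171 − 22×11 = 929 → no gain ✓.
Mid-risk (own payoff 1171 − 226×11 = -1315): to k=0 gives 492 → profitable ✗; to k=25 gives 1931 − 226×25 = -3719 → no gain ✓.
High-risk (own payoff 492): to k=11 gives 1171 − 281×11 = -1920 → no gain ✓; to k=25 gives 1931 − 281×25 = -5094 → no gain ✓.
5 of the 6 constraints hold; not an equilibrium.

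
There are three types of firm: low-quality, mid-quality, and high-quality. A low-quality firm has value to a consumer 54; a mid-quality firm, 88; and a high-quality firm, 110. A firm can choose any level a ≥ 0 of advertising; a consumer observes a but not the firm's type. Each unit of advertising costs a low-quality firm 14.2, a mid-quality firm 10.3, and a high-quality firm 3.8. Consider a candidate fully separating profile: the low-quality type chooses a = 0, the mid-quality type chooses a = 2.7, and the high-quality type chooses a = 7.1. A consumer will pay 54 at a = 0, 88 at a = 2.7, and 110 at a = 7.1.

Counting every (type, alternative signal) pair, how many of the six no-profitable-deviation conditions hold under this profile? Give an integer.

Mid-quality (own payoff 88 − 10.3×2.7 = 60.19): to a=0 gives 54 → no gain ✓; to a=7.1 gives 110 − 10.3×7.1 = 36.87 → no gain ✓.
Low-quality (own payoff 54): to a=2.7 gives 88 − 14.2×2.7 = 49.66 → no gain ✓; to a=7.1 gives 110 − 14.2×7.1 = 9.18 → no gain ✓.
High-quality (own payoff 110 − 3.8×7.1 = 83.02): to a=0 gives 54 → no gain ✓; to a=2.7 gives 88 − 3.8×2.7 = 77.74 → no gain ✓.
6 of the 6 constraints hold; this profile is a separating equilibrium.

6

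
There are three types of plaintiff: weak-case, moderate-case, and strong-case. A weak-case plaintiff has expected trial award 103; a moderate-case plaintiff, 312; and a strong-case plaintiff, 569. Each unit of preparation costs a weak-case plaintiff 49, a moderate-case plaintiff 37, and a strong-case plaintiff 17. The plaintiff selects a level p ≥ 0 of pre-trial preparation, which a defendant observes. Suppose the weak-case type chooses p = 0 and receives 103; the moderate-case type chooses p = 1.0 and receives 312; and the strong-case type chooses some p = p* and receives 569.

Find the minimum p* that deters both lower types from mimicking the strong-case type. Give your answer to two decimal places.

Moderate-case type (on-path payoff 312 − 37×1.0 = 275) won't mimic when 275 ≥ 569 − 37·p*, i.e. p* ≥ 7.95.
Weak-case type (on-path payoff 103) won't mimic when 103 ≥ 569 − 49·p*, i.e. p* ≥ 9.51.
Both must hold, so p* = max(9.51, 7.95) = 9.51. The weak-case type's constraint binds.

9.51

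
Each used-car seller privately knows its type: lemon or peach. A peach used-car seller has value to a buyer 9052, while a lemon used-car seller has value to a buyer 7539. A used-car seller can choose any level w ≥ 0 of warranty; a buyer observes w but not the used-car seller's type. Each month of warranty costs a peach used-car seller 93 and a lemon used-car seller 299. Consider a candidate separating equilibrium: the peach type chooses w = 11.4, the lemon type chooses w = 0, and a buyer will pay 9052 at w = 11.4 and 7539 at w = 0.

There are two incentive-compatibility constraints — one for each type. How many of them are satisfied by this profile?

Lemon type: stay at 0 → 7539; mimic → 9052 − 299 × 11.4 = 5643.4. IC holds (7539 ≥ 5643.4).
Peach type: signal → 9052 − 93 × 11.4 = 7991.8; deviate to 0 → 7539. IC holds (7991.8 ≥ 7539).
2 of 2 constraints hold, so this is a separating equilibrium.

2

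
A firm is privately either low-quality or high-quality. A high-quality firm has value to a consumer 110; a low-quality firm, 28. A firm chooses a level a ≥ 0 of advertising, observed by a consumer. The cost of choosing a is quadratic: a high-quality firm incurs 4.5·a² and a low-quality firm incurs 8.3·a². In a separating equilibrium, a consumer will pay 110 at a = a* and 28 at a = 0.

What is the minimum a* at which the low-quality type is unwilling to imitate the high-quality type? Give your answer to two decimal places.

3.14

The low-quality type at a = 0 receives 28; imitating at a* yields 110 − 8.3·a*².
Indifference: 28 = 110 − 8.3·a*², so a*² = (110 − 28) / 8.3 ≈ 9.8795.
a* = √9.8795 ≈ 3.14.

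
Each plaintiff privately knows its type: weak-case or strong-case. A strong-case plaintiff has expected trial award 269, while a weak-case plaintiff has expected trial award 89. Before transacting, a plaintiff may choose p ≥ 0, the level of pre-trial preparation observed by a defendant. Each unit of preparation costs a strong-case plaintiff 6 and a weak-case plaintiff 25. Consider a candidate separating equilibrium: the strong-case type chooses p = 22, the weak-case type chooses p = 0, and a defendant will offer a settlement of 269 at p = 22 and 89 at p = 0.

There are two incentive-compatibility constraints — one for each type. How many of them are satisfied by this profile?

Weak-case type: stay at 0 → 89; mimic → 269 − 25 × 22 = -281. IC holds (89 ≥ -281).
Strong-case type: signal → 269 − 6 × 22 = 137; deviate to 0 → 89. IC holds (137 ≥ 89).
2 of 2 constraints hold, so this is a separating equilibrium.

2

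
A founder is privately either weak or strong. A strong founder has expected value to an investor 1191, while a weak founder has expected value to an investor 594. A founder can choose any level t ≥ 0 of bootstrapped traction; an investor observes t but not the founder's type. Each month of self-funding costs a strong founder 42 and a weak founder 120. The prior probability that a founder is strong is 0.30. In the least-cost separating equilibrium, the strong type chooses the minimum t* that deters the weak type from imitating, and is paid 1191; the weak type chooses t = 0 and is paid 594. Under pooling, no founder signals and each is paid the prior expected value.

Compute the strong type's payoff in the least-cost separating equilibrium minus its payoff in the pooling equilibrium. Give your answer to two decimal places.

Least-cost separating signal: t* solves 594 = 1191 − 120·t*, so t* = (1191 − 594)/120 = 4.975.
Strong type's separating payoff: 1191 − 42 × t* = 1191 − 42 × (1191 − 594)/120 = 1191 − 25074/120 = 982.05.
Pooling payoff: 0.30 × 1191 + 0.70 × 594 = 773.1.
Difference: 982.05 − 773.1 = 208.95.
The strong type prefers to separate.

208.95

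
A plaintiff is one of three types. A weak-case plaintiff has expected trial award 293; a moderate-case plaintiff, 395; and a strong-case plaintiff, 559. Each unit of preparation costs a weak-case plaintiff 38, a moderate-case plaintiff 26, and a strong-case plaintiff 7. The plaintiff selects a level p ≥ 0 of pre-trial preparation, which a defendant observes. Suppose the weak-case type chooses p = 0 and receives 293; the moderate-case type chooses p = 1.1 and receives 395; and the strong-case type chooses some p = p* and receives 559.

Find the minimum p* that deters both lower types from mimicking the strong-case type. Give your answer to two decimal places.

7.41

Weak-case type (on-path payoff 293) won't mimic when 293 ≥ 559 − 38·p*, i.e. p* ≥ 7.00.
Moderate-case type (on-path payoff 395 − 26×1.1 = 366.4) won't mimic when 366.4 ≥ 559 − 26·p*, i.e. p* ≥ 7.41.
Both must hold, so p* = max(7.00, 7.41) = 7.41. The moderate-case type's constraint binds.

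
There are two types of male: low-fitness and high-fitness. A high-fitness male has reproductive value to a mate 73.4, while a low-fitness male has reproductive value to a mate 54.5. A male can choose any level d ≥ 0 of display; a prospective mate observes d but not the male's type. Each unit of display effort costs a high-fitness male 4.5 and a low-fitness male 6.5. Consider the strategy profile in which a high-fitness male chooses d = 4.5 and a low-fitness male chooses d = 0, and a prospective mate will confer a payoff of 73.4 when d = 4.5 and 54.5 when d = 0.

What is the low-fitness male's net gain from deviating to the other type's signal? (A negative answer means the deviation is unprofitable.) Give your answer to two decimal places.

Playing d = 0 the low-fitness male receives 54.5.
Deviating to d = 4.5 brings payment 73.4 at cost 6.5 × 4.5 = 29.25, netting 44.15.
Gain from deviating: 44.15 − 54.5 = -10.35.
The gain is negative, so the low-fitness type's incentive-compatibility constraint is satisfied.

-10.35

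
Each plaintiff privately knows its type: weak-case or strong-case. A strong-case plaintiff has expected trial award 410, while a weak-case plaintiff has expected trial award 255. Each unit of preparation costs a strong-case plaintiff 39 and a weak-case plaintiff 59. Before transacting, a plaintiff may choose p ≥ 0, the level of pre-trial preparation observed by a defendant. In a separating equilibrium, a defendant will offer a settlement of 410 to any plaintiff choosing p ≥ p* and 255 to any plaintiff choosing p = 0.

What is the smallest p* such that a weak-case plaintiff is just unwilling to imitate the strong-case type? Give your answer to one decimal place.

A weak-case plaintiff choosing p = 0 receives 255.
Imitating at p* instead would pay 410 at cost 59·p*, netting 410 − 59·p*.
Indifference: 255 = 410 − 59·p*, so p* = (410 − 255) / 59 ≈ 2.6.
At p* the weak-case type's incentive constraint just binds; the strong-case type strictly prefers p* since its per-unit cost is lower.

2.6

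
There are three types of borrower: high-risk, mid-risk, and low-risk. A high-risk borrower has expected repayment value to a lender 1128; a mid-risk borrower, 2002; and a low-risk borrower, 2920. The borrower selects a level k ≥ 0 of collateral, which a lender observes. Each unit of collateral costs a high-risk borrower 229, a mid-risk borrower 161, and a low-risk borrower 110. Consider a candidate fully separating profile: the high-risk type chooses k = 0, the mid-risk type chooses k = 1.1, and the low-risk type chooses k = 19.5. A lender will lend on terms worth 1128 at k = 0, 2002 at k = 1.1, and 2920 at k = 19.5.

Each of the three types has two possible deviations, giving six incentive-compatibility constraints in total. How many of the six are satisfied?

3

Low-risk (own payoff 2920 − 110×19.5 = 775): to k=0 gives 1128 → profitable ✗; to k=1.1 gives 2002 − 110×1.1 = 1881 → profitable ✗.
High-risk (own payoff 1128): to k=1.1 gives 2002 − 229×1.1 = 1750.1 → profitable ✗; to k=19.5 gives 2920 − 229×19.5 = -1545.5 → no gain ✓.
Mid-risk (own payoff 2002 − 161×1.1 = 1824.9): to k=0 gives 1128 → no gain ✓; to k=19.5 gives 2920 − 161×19.5 = -219.5 → no gain ✓.
3 of the 6 constraints hold; not an equilibrium.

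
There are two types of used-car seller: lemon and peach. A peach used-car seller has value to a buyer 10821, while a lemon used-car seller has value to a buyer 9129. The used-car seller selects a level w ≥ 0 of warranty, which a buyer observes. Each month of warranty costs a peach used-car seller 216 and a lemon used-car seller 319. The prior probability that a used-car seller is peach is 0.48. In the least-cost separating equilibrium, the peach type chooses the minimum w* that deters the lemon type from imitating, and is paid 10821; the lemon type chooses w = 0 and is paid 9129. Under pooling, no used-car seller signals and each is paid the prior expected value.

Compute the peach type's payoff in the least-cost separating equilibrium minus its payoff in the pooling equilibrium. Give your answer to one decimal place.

Least-cost separating signal: w* solves 9129 = 10821 − 319·w*, so w* = (10821 − 9129)/319 ≈ 5.3041.
Peach type's separating payoff: 10821 − 216 × w* = 10821 − 216 × (10821 − 9129)/319 = 10821 − 365472/319 ≈ 9675.320.
Pooling payoff: 0.48 × 10821 + 0.52 × 9129 = 9941.16.
Difference: 9675.320 − 9941.16 = -265.84, i.e. -265.8 to one decimal place.
The peach type would prefer the pooling outcome.

-265.8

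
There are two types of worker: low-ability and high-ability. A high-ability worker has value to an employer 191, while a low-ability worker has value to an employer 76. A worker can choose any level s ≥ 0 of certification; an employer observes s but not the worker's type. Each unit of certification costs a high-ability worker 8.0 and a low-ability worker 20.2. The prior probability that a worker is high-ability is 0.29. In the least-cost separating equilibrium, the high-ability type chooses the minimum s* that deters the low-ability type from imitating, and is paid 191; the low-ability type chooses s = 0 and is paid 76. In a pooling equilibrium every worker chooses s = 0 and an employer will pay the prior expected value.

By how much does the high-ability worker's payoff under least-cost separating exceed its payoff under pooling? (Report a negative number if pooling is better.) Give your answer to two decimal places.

Least-cost separating signal: s* solves 76 = 191 − 20.2·s*, so s* = (191 − 76)/20.2 ≈ 5.6931.
High-ability type's separating payoff: 191 − 8.0 × s* = 191 − 8.0 × (191 − 76)/20.2 = 191 − 920/20.2 ≈ 145.4554.
Pooling payoff: 0.29 × 191 + 0.71 × 76 = 109.35.
Difference: 145.4554 − 109.35 = 36.1054, i.e. 36.11 to two decimal places.
The high-ability type prefers to separate.

36.11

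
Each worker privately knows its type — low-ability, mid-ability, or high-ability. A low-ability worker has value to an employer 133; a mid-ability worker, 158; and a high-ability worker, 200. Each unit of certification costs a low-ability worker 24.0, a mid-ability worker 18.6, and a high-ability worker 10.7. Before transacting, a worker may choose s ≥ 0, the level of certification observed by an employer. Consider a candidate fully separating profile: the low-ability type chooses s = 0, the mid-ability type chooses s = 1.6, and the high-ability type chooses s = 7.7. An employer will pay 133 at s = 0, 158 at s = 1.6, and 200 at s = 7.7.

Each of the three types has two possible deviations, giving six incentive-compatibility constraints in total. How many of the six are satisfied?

3

Mid-ability (own payoff 158 − 18.6×1.6 = 128.24): to s=0 gives 133 → profitable ✗; to s=7.7 gives 200 − 18.6×7.7 = 56.78 → no gain ✓.
Low-ability (own payoff 133): to s=1.6 gives 158 − 24.0×1.6 = 119.6 → no gain ✓; to s=7.7 gives 200 − 24.0×7.7 = 15.2 → no gain ✓.
High-ability (own payoff 200 − 10.7×7.7 = 117.61): to s=0 gives 133 → profitable ✗; to s=1.6 gives 158 − 10.7×1.6 = 140.88 → profitable ✗.
3 of the 6 constraints hold; not an equilibrium.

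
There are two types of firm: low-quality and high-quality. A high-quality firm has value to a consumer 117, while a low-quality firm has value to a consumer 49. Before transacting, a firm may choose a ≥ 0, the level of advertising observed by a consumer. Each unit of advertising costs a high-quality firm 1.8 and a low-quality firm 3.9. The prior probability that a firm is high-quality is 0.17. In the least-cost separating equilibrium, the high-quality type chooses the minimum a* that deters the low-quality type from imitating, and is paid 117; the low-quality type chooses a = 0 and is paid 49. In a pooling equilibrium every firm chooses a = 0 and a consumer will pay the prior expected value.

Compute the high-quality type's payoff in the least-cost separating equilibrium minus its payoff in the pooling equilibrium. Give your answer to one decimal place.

Least-cost separating signal: a* solves 49 = 117 − 3.9·a*, so a* = (117 − 49)/3.9 ≈ 17.4359.
High-quality type's separating payoff: 117 − 1.8 × a* = 117 − 1.8 × (117 − 49)/3.9 = 117 − 122.4/3.9 ≈ 85.615.
Pooling payoff: 0.17 × 117 + 0.83 × 49 = 60.56.
Difference: 85.615 − 60.56 = 25.055, i.e. 25.1 to one decimal place.
The high-quality type prefers to separate.

25.1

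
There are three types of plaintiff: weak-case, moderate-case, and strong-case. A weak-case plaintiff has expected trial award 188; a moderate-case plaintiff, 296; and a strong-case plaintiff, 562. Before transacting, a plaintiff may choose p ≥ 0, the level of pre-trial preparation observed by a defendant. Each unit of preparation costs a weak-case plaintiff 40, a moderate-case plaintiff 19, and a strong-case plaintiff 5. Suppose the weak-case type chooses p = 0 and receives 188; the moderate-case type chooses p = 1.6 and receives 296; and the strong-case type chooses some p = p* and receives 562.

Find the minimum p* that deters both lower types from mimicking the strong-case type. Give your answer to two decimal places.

Moderate-case type (on-path payoff 296 − 19×1.6 = 265.6) won't mimic when 265.6 ≥ 562 − 19·p*, i.e. p* ≥ 15.60.
Weak-case type (on-path payoff 188) won't mimic when 188 ≥ 562 − 40·p*, i.e. p* ≥ 9.35.
Both must hold, so p* = max(9.35, 15.60) = 15.60. The moderate-case type's constraint binds.

15.60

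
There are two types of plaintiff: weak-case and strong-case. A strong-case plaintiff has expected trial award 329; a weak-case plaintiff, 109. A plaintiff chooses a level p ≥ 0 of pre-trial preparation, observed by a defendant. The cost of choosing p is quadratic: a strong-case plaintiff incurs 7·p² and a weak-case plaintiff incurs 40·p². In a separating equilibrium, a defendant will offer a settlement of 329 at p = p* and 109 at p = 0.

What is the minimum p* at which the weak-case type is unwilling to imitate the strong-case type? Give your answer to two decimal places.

2.35

The weak-case type at p = 0 receives 109; imitating at p* yields 329 − 40·p*².
Indifference: 109 = 329 − 40·p*², so p*² = (329 − 109) / 40 = 5.5.
p* = √5.5 ≈ 2.35.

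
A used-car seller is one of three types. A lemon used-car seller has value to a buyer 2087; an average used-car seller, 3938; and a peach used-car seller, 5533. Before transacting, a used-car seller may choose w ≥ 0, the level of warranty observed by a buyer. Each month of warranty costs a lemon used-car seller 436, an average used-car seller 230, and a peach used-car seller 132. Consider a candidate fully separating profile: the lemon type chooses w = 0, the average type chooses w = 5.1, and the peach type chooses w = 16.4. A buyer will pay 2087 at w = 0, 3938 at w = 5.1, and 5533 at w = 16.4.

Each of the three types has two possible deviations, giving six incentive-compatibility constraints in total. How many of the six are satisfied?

Peach (own payoff 5533 − 132×16.4 = 3368.2): to w=0 gives 2087 → no gain ✓; to w=5.1 gives 3938 − 132×5.1 = 3264.8 → no gain ✓.
Average (own payoff 3938 − 230×5.1 = 2765): to w=0 gives 2087 → no gain ✓; to w=16.4 gives 5533 − 230×16.4 = 1761 → no gain ✓.
Lemon (own payoff 2087): to w=5.1 gives 3938 − 436×5.1 = 1714.4 → no gain ✓; to w=16.4 gives 5533 − 436×16.4 = -1617.4 → no gain ✓.
6 of the 6 constraints hold; this profile is a separating equilibrium.

6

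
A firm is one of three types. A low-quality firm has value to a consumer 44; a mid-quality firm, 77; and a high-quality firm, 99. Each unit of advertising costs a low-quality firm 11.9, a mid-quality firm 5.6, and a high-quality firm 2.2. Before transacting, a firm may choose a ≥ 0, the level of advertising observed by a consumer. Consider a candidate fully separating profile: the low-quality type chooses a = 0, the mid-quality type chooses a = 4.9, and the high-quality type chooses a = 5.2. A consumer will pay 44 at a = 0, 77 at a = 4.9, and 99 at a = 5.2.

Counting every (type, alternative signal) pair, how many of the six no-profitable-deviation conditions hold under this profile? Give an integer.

5

Low-quality (own payoff 44): to a=4.9 gives 77 − 11.9×4.9 = 18.69 → no gain ✓; to a=5.2 gives 99 − 11.9×5.2 = 37.12 → no gain ✓.
High-quality (own payoff 99 − 2.2×5.2 = 87.56): to a=0 gives 44 → no gain ✓; to a=4.9 gives 77 − 2.2×4.9 = 66.22 → no gain ✓.
Mid-quality (own payoff 77 − 5.6×4.9 = 49.56): to a=0 gives 44 → no gain ✓; to a=5.2 gives 99 − 5.6×5.2 = 69.88 → profitable ✗.
5 of the 6 constraints hold; not an equilibrium.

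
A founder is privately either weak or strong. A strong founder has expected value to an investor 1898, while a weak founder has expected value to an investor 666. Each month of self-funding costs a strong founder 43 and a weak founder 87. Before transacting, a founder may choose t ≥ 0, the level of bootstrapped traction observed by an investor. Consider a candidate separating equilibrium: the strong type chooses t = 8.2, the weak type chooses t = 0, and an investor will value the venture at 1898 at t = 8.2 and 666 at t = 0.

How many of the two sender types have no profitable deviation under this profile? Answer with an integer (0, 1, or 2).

Weak type: stay at 0 → 666; mimic → 1898 − 87 × 8.2 = 1184.6. IC fails (666 < 1184.6).
Strong type: signal → 1898 − 43 × 8.2 = 1545.4; deviate to 0 → 666. IC holds (1545.4 ≥ 666).
1 of 2 constraints hold, so this profile is not an equilibrium.

1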